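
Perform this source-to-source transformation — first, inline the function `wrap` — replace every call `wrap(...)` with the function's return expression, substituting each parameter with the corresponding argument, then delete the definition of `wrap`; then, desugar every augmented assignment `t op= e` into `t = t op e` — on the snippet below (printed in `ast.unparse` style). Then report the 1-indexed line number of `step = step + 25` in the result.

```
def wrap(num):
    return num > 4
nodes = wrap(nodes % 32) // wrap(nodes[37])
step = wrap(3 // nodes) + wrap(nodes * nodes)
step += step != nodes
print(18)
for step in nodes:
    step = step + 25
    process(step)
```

6

Transformed code:
nodes = (nodes % 32 > 4) // (nodes[37] > 4)
step = (3 // nodes > 4) + (nodes * nodes > 4)
step = step + (step != nodes)
print(18)
for step in nodes:
    step = step + 25
    process(step)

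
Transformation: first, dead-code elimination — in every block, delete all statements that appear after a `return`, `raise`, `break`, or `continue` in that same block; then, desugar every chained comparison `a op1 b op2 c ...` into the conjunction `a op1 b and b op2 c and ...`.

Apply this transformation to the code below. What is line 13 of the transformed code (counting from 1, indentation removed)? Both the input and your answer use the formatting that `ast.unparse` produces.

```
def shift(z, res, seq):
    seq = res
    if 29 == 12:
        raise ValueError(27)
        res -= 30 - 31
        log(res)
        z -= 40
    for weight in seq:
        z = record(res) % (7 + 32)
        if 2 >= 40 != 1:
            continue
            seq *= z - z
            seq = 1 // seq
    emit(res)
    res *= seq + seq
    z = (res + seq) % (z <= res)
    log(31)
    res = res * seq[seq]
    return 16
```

Transformed code:
def shift(z, res, seq):
    seq = res
    if 29 == 12:
        raise ValueError(27)
    for weight in seq:
        z = record(res) % (7 + 32)
        if 2 >= 40 and 40 != 1:
            continue
    emit(res)
    res *= seq + seq
    z = (res + seq) % (z <= res)
    log(31)
    res = res * seq[seq]
    return 16

res = res * seq[seq]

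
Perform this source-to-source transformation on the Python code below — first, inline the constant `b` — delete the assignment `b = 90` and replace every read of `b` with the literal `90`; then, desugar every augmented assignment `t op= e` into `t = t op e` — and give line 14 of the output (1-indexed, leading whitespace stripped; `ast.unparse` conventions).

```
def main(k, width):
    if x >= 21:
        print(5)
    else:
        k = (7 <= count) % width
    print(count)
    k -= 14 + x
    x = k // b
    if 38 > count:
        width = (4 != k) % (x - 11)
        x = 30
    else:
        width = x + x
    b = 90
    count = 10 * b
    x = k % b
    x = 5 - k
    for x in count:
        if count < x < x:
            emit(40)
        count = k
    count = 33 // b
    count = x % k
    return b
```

count = 10 * 90

Transformed code:
def main(k, width):
    if x >= 21:
        print(5)
    else:
        k = (7 <= count) % width
    print(count)
    k = k - (14 + x)
    x = k // 90
    if 38 > count:
        width = (4 != k) % (x - 11)
        x = 30
    else:
        width = x + x
    count = 10 * 90
    x = k % 90
    x = 5 - k
    for x in count:
        if count < x < x:
            emit(40)
        count = k
    count = 33 // 90
    count = x % k
    return 90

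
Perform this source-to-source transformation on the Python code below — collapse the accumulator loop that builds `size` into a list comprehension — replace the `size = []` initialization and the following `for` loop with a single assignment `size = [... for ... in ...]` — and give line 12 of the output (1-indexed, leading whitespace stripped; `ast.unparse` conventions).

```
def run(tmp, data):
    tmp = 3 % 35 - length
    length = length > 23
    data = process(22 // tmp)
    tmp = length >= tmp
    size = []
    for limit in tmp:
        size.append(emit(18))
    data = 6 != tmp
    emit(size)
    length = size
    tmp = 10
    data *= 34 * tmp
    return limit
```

return limit

Transformed code:
def run(tmp, data):
    tmp = 3 % 35 - length
    length = length > 23
    data = process(22 // tmp)
    tmp = length >= tmp
    size = [emit(18) for limit in tmp]
    data = 6 != tmp
    emit(size)
    length = size
    tmp = 10
    data *= 34 * tmp
    return limit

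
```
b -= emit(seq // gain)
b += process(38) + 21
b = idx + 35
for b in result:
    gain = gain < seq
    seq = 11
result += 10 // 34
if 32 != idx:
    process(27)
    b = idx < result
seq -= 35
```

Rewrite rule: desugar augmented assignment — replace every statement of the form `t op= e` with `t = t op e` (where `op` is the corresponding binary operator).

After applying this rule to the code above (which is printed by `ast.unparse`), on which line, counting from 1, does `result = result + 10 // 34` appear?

7

Transformed code:
b = b - emit(seq // gain)
b = b + (process(38) + 21)
b = idx + 35
for b in result:
    gain = gain < seq
    seq = 11
result = result + 10 // 34
if 32 != idx:
    process(27)
    b = idx < result
seq = seq - 35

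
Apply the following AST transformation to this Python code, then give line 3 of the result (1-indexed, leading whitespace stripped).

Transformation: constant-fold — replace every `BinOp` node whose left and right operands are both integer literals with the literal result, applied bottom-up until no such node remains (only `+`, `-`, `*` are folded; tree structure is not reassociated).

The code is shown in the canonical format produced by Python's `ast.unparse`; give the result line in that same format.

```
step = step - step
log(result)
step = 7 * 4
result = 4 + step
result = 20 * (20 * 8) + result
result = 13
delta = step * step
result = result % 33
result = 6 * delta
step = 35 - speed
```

step = 28

Transformed code:
step = step - step
log(result)
step = 28
result = 4 + step
result = 3200 + result
result = 13
delta = step * step
result = result % 33
result = 6 * delta
step = 35 - speed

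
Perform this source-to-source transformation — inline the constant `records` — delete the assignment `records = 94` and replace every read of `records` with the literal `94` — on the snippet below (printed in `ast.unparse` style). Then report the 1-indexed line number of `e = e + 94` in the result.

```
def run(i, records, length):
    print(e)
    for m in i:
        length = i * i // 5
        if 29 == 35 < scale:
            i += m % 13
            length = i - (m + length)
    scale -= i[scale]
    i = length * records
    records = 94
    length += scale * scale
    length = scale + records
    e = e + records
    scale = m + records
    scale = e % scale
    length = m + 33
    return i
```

Transformed code:
def run(i, records, length):
    print(e)
    for m in i:
        length = i * i // 5
        if 29 == 35 < scale:
            i += m % 13
            length = i - (m + length)
    scale -= i[scale]
    i = length * 94
    length += scale * scale
    length = scale + 94
    e = e + 94
    scale = m + 94
    scale = e % scale
    length = m + 33
    return i

12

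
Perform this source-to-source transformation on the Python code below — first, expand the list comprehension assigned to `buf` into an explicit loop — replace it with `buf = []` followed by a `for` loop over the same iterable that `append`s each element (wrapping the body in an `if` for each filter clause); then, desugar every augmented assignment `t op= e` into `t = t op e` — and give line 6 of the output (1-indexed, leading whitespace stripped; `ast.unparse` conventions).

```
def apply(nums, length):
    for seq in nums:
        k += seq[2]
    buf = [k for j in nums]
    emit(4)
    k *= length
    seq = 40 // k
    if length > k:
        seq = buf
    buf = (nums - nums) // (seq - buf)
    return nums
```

buf.append(k)

Transformed code:
def apply(nums, length):
    for seq in nums:
        k = k + seq[2]
    buf = []
    for j in nums:
        buf.append(k)
    emit(4)
    k = k * length
    seq = 40 // k
    if length > k:
        seq = buf
    buf = (nums - nums) // (seq - buf)
    return nums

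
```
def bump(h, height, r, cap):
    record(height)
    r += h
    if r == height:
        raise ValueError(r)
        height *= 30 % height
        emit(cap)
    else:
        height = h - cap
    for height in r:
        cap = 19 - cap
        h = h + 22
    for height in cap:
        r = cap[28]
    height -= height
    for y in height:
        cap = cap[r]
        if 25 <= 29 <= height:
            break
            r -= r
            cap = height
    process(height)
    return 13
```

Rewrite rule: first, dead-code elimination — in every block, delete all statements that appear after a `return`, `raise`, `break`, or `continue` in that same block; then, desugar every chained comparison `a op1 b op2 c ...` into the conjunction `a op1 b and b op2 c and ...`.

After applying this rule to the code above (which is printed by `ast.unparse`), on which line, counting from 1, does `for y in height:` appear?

Transformed code:
def bump(h, height, r, cap):
    record(height)
    r += h
    if r == height:
        raise ValueError(r)
    else:
        height = h - cap
    for height in r:
        cap = 19 - cap
        h = h + 22
    for height in cap:
        r = cap[28]
    height -= height
    for y in height:
        cap = cap[r]
        if 25 <= 29 and 29 <= height:
            break
    process(height)
    return 13

14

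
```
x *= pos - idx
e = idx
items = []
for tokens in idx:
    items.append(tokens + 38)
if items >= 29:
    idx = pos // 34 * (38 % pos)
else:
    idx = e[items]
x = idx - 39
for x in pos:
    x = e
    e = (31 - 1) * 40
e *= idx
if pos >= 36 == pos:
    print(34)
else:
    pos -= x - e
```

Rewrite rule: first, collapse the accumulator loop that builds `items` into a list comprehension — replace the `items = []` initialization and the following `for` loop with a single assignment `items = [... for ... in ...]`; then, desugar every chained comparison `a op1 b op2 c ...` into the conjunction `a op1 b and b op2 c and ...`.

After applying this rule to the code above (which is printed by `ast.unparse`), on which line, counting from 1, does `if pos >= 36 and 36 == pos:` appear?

13

Transformed code:
x *= pos - idx
e = idx
items = [tokens + 38 for tokens in idx]
if items >= 29:
    idx = pos // 34 * (38 % pos)
else:
    idx = e[items]
x = idx - 39
for x in pos:
    x = e
    e = (31 - 1) * 40
e *= idx
if pos >= 36 and 36 == pos:
    print(34)
else:
    pos -= x - e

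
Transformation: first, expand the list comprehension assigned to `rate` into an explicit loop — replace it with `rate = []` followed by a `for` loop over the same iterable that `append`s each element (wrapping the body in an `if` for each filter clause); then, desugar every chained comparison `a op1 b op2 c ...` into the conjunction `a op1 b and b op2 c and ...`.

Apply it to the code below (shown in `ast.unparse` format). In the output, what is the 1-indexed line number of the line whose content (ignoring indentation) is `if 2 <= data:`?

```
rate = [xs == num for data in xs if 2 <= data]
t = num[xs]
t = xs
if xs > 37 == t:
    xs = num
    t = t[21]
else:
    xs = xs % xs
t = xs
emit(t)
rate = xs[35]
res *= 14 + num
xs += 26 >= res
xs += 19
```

3

Transformed code:
rate = []
for data in xs:
    if 2 <= data:
        rate.append(xs == num)
t = num[xs]
t = xs
if xs > 37 and 37 == t:
    xs = num
    t = t[21]
else:
    xs = xs % xs
t = xs
emit(t)
rate = xs[35]
res *= 14 + num
xs += 26 >= res
xs += 19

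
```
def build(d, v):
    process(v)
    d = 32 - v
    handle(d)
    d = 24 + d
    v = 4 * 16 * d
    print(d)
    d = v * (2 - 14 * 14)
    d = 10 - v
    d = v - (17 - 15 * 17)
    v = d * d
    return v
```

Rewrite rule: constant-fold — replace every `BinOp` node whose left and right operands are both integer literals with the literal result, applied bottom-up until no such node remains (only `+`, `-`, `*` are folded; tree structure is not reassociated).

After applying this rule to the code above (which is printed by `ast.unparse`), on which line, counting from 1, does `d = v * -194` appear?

Transformed code:
def build(d, v):
    process(v)
    d = 32 - v
    handle(d)
    d = 24 + d
    v = 64 * d
    print(d)
    d = v * -194
    d = 10 - v
    d = v - -238
    v = d * d
    return v

8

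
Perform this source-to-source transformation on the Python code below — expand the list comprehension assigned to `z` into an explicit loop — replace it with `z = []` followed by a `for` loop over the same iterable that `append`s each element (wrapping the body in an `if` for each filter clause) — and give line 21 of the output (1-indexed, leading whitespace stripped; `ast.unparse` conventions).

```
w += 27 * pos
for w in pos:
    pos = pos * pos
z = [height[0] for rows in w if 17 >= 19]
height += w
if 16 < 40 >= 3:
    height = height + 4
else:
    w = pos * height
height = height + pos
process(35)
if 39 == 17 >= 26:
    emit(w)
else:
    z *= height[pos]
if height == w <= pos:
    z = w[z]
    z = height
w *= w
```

Transformed code:
w += 27 * pos
for w in pos:
    pos = pos * pos
z = []
for rows in w:
    if 17 >= 19:
        z.append(height[0])
height += w
if 16 < 40 >= 3:
    height = height + 4
else:
    w = pos * height
height = height + pos
process(35)
if 39 == 17 >= 26:
    emit(w)
else:
    z *= height[pos]
if height == w <= pos:
    z = w[z]
    z = height
w *= w

z = height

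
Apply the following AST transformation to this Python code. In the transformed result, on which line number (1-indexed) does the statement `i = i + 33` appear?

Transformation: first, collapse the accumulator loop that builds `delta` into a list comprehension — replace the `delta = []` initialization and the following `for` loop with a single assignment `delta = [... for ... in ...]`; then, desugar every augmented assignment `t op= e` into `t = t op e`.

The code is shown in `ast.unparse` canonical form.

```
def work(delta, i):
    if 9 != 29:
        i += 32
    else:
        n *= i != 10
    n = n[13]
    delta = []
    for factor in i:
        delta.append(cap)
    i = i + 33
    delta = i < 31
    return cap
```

Transformed code:
def work(delta, i):
    if 9 != 29:
        i = i + 32
    else:
        n = n * (i != 10)
    n = n[13]
    delta = [cap for factor in i]
    i = i + 33
    delta = i < 31
    return cap

8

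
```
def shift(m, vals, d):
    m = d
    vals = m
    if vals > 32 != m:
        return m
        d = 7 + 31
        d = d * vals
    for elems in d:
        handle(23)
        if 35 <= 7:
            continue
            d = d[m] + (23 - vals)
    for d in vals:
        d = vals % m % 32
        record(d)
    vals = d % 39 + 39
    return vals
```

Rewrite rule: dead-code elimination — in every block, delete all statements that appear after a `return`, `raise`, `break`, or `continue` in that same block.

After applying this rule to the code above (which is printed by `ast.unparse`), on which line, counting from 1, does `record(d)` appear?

12

Transformed code:
def shift(m, vals, d):
    m = d
    vals = m
    if vals > 32 != m:
        return m
    for elems in d:
        handle(23)
        if 35 <= 7:
            continue
    for d in vals:
        d = vals % m % 32
        record(d)
    vals = d % 39 + 39
    return vals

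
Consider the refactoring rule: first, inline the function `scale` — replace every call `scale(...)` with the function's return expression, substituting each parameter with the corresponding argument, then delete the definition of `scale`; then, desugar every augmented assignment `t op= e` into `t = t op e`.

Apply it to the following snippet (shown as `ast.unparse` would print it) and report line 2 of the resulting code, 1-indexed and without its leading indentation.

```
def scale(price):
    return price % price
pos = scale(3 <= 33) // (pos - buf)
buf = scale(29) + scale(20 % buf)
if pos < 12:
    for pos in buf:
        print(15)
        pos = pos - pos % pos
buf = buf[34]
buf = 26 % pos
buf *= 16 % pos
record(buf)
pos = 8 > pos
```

Transformed code:
pos = (3 <= 33) % (3 <= 33) // (pos - buf)
buf = 29 % 29 + 20 % buf % (20 % buf)
if pos < 12:
    for pos in buf:
        print(15)
        pos = pos - pos % pos
buf = buf[34]
buf = 26 % pos
buf = buf * (16 % pos)
record(buf)
pos = 8 > pos

buf = 29 % 29 + 20 % buf % (20 % buf)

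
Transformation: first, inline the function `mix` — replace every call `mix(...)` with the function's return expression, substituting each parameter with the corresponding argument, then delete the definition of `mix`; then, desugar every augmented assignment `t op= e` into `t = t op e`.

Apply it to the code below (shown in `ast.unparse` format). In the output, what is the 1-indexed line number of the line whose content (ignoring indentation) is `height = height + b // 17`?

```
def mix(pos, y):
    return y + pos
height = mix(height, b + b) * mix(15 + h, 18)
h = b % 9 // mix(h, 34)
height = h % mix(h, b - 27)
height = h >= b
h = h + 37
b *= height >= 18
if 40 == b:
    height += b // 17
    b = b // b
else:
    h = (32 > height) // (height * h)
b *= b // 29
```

8

Transformed code:
height = (b + b + height) * (18 + (15 + h))
h = b % 9 // (34 + h)
height = h % (b - 27 + h)
height = h >= b
h = h + 37
b = b * (height >= 18)
if 40 == b:
    height = height + b // 17
    b = b // b
else:
    h = (32 > height) // (height * h)
b = b * (b // 29)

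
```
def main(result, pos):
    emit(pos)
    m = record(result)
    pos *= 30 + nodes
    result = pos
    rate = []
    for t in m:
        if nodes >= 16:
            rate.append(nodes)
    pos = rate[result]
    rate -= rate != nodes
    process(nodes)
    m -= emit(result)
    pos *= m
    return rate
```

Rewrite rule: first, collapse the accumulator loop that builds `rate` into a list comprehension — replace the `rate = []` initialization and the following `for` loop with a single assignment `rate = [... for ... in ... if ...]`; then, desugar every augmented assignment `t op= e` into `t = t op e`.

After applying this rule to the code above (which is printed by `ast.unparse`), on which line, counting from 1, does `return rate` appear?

Transformed code:
def main(result, pos):
    emit(pos)
    m = record(result)
    pos = pos * (30 + nodes)
    result = pos
    rate = [nodes for t in m if nodes >= 16]
    pos = rate[result]
    rate = rate - (rate != nodes)
    process(nodes)
    m = m - emit(result)
    pos = pos * m
    return rate

12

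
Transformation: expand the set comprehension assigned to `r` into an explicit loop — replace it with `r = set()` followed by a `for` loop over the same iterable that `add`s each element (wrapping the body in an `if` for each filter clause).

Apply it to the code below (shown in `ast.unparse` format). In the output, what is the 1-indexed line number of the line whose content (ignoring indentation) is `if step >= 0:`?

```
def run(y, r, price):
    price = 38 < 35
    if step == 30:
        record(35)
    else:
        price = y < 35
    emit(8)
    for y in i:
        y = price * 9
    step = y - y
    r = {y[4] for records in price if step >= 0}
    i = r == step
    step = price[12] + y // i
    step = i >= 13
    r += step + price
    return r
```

Transformed code:
def run(y, r, price):
    price = 38 < 35
    if step == 30:
        record(35)
    else:
        price = y < 35
    emit(8)
    for y in i:
        y = price * 9
    step = y - y
    r = set()
    for records in price:
        if step >= 0:
            r.add(y[4])
    i = r == step
    step = price[12] + y // i
    step = i >= 13
    r += step + price
    return r

13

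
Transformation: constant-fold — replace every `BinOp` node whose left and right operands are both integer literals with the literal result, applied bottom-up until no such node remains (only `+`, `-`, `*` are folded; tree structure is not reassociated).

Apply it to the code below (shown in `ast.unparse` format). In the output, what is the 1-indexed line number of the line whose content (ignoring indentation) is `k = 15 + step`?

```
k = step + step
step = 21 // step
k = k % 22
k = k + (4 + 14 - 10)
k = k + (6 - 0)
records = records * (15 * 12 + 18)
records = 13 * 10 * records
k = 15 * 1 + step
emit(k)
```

8

Transformed code:
k = step + step
step = 21 // step
k = k % 22
k = k + 8
k = k + 6
records = records * 198
records = 130 * records
k = 15 + step
emit(k)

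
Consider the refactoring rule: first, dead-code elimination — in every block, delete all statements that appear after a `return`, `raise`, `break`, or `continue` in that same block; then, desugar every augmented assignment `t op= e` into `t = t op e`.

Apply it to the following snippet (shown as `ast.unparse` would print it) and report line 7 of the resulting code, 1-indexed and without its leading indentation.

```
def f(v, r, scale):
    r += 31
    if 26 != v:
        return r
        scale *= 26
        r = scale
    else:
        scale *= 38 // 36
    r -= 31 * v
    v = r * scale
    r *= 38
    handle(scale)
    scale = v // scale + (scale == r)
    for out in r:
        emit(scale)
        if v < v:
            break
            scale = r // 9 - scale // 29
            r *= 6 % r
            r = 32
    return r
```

r = r - 31 * v

Transformed code:
def f(v, r, scale):
    r = r + 31
    if 26 != v:
        return r
    else:
        scale = scale * (38 // 36)
    r = r - 31 * v
    v = r * scale
    r = r * 38
    handle(scale)
    scale = v // scale + (scale == r)
    for out in r:
        emit(scale)
        if v < v:
            break
    return r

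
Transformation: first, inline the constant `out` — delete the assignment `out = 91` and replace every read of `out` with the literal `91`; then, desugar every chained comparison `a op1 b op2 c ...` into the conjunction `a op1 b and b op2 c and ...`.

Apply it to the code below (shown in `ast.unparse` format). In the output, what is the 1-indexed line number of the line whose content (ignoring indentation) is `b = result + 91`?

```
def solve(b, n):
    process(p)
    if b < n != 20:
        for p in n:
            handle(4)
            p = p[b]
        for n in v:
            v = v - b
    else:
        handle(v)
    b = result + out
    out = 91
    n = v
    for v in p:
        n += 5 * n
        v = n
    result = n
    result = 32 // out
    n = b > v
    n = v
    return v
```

Transformed code:
def solve(b, n):
    process(p)
    if b < n and n != 20:
        for p in n:
            handle(4)
            p = p[b]
        for n in v:
            v = v - b
    else:
        handle(v)
    b = result + 91
    n = v
    for v in p:
        n += 5 * n
        v = n
    result = n
    result = 32 // 91
    n = b > v
    n = v
    return v

11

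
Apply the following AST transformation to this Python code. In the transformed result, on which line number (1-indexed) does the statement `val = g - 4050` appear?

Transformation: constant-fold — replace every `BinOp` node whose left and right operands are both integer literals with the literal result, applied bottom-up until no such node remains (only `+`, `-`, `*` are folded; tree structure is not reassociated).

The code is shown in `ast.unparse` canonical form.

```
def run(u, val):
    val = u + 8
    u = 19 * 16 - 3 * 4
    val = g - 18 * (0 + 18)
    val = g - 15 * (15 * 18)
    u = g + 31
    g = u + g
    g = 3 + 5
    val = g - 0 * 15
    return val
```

5

Transformed code:
def run(u, val):
    val = u + 8
    u = 292
    val = g - 324
    val = g - 4050
    u = g + 31
    g = u + g
    g = 8
    val = g - 0
    return val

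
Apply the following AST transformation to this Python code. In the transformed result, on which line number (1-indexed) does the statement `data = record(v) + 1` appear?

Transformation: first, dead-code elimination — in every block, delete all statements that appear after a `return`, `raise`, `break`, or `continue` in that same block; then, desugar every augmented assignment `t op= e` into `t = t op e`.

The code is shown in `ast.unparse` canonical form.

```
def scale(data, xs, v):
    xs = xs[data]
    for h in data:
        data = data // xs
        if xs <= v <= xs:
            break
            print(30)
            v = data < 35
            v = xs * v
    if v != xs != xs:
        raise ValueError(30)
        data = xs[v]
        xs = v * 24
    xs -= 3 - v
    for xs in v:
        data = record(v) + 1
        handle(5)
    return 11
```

Transformed code:
def scale(data, xs, v):
    xs = xs[data]
    for h in data:
        data = data // xs
        if xs <= v <= xs:
            break
    if v != xs != xs:
        raise ValueError(30)
    xs = xs - (3 - v)
    for xs in v:
        data = record(v) + 1
        handle(5)
    return 11

11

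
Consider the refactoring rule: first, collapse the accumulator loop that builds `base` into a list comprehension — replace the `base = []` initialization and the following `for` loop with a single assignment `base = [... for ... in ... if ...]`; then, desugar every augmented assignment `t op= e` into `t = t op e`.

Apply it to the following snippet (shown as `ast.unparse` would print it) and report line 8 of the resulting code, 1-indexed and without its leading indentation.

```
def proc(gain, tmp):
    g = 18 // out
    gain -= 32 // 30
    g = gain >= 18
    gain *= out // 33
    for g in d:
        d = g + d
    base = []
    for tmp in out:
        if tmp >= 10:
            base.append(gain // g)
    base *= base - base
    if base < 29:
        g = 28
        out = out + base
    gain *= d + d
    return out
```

base = [gain // g for tmp in out if tmp >= 10]

Transformed code:
def proc(gain, tmp):
    g = 18 // out
    gain = gain - 32 // 30
    g = gain >= 18
    gain = gain * (out // 33)
    for g in d:
        d = g + d
    base = [gain // g for tmp in out if tmp >= 10]
    base = base * (base - base)
    if base < 29:
        g = 28
        out = out + base
    gain = gain * (d + d)
    return out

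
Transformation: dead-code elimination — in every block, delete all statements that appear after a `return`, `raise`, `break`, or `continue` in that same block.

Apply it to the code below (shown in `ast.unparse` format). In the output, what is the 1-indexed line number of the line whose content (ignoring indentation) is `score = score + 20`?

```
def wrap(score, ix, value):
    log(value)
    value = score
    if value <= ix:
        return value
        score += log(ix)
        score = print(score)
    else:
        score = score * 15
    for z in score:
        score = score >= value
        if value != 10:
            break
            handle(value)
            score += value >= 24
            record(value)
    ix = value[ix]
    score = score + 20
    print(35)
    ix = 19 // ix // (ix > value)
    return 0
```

Transformed code:
def wrap(score, ix, value):
    log(value)
    value = score
    if value <= ix:
        return value
    else:
        score = score * 15
    for z in score:
        score = score >= value
        if value != 10:
            break
    ix = value[ix]
    score = score + 20
    print(35)
    ix = 19 // ix // (ix > value)
    return 0

13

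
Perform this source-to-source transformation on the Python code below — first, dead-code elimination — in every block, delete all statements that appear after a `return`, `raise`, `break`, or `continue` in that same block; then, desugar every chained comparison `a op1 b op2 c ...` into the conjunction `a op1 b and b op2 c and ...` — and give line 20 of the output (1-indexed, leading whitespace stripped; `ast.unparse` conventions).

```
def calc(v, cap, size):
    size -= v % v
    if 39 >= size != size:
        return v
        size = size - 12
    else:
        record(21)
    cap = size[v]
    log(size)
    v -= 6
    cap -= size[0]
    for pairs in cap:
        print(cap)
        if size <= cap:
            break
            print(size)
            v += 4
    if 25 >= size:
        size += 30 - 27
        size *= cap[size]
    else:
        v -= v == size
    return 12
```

return 12

Transformed code:
def calc(v, cap, size):
    size -= v % v
    if 39 >= size and size != size:
        return v
    else:
        record(21)
    cap = size[v]
    log(size)
    v -= 6
    cap -= size[0]
    for pairs in cap:
        print(cap)
        if size <= cap:
            break
    if 25 >= size:
        size += 30 - 27
        size *= cap[size]
    else:
        v -= v == size
    return 12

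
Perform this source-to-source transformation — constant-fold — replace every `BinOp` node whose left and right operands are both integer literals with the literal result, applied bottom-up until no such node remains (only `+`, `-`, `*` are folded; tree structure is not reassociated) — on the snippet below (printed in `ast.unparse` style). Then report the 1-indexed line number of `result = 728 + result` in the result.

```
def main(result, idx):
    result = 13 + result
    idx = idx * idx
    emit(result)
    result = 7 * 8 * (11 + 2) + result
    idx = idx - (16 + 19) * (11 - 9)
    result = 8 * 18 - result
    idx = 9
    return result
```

Transformed code:
def main(result, idx):
    result = 13 + result
    idx = idx * idx
    emit(result)
    result = 728 + result
    idx = idx - 70
    result = 144 - result
    idx = 9
    return result

5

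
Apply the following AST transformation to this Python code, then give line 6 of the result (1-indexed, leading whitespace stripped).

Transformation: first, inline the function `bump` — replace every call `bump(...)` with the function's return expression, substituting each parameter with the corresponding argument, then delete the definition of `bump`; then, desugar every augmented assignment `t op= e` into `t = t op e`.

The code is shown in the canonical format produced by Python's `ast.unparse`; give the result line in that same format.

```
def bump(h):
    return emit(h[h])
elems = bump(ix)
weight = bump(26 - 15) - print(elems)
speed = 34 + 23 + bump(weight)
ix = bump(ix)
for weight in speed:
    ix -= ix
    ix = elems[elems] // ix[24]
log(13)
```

Transformed code:
elems = emit(ix[ix])
weight = emit((26 - 15)[26 - 15]) - print(elems)
speed = 34 + 23 + emit(weight[weight])
ix = emit(ix[ix])
for weight in speed:
    ix = ix - ix
    ix = elems[elems] // ix[24]
log(13)

ix = ix - ix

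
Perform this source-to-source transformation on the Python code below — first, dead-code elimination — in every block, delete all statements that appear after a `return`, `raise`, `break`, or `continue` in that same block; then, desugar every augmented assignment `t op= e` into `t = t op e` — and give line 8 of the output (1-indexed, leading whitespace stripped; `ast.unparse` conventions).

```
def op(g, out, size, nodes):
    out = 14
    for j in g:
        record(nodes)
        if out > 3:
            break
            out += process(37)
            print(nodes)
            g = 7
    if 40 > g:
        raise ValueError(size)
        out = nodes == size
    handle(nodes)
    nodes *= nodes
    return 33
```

Transformed code:
def op(g, out, size, nodes):
    out = 14
    for j in g:
        record(nodes)
        if out > 3:
            break
    if 40 > g:
        raise ValueError(size)
    handle(nodes)
    nodes = nodes * nodes
    return 33

raise ValueError(size)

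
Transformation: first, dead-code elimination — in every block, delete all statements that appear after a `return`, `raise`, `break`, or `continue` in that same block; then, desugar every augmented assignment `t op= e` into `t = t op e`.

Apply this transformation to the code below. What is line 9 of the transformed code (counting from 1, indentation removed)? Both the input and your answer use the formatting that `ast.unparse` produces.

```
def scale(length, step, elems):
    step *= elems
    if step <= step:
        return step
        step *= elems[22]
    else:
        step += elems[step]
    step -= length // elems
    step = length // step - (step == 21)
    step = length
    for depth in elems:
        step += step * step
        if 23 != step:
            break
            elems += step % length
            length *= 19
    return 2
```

step = length

Transformed code:
def scale(length, step, elems):
    step = step * elems
    if step <= step:
        return step
    else:
        step = step + elems[step]
    step = step - length // elems
    step = length // step - (step == 21)
    step = length
    for depth in elems:
        step = step + step * step
        if 23 != step:
            break
    return 2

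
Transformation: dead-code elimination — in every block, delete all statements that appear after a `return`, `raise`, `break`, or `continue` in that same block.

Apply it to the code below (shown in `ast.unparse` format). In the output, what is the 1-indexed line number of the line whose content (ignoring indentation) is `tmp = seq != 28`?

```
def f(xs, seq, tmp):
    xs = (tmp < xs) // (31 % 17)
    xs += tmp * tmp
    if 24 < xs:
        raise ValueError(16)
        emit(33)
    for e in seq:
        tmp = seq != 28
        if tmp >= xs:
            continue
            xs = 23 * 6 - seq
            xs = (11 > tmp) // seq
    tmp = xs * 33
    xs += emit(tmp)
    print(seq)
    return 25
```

Transformed code:
def f(xs, seq, tmp):
    xs = (tmp < xs) // (31 % 17)
    xs += tmp * tmp
    if 24 < xs:
        raise ValueError(16)
    for e in seq:
        tmp = seq != 28
        if tmp >= xs:
            continue
    tmp = xs * 33
    xs += emit(tmp)
    print(seq)
    return 25

7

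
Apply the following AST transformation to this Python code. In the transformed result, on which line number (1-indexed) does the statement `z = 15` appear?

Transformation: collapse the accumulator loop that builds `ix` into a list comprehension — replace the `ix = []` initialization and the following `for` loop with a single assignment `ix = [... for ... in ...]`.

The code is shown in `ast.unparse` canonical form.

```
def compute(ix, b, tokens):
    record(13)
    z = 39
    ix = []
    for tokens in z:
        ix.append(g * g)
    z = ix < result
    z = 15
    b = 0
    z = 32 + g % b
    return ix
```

Transformed code:
def compute(ix, b, tokens):
    record(13)
    z = 39
    ix = [g * g for tokens in z]
    z = ix < result
    z = 15
    b = 0
    z = 32 + g % b
    return ix

6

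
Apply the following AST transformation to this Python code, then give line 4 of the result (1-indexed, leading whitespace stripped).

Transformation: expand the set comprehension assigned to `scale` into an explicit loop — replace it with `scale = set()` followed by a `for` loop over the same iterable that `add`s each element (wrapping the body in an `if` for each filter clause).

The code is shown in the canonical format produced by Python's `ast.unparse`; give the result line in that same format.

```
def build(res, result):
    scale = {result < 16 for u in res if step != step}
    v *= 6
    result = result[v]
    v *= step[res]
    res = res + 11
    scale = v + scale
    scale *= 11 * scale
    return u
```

Transformed code:
def build(res, result):
    scale = set()
    for u in res:
        if step != step:
            scale.add(result < 16)
    v *= 6
    result = result[v]
    v *= step[res]
    res = res + 11
    scale = v + scale
    scale *= 11 * scale
    return u

if step != step:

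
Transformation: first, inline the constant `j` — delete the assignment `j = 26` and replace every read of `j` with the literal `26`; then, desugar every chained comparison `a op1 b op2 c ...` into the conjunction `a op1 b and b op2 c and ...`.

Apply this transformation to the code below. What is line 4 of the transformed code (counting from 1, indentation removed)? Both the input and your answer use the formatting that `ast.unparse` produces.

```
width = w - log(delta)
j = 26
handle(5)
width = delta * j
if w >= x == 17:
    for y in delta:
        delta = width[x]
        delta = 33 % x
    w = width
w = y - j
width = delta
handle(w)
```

if w >= x and x == 17:

Transformed code:
width = w - log(delta)
handle(5)
width = delta * 26
if w >= x and x == 17:
    for y in delta:
        delta = width[x]
        delta = 33 % x
    w = width
w = y - 26
width = delta
handle(w)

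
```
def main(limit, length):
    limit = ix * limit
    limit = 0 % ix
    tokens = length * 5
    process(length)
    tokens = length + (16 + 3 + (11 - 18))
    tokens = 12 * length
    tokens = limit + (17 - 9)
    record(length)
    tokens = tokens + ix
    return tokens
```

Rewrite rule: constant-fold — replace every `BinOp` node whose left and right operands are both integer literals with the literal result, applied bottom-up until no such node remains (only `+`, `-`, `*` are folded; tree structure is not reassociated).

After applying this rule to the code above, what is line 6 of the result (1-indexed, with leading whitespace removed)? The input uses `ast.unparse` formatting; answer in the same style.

tokens = length + 12

Transformed code:
def main(limit, length):
    limit = ix * limit
    limit = 0 % ix
    tokens = length * 5
    process(length)
    tokens = length + 12
    tokens = 12 * length
    tokens = limit + 8
    record(length)
    tokens = tokens + ix
    return tokens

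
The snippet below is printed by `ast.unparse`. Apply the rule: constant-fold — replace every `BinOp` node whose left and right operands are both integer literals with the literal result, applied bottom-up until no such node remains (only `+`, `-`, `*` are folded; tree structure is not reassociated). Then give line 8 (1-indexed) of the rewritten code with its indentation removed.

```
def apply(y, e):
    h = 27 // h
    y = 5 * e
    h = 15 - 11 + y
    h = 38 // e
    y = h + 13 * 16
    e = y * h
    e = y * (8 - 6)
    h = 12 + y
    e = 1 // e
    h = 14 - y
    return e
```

Transformed code:
def apply(y, e):
    h = 27 // h
    y = 5 * e
    h = 4 + y
    h = 38 // e
    y = h + 208
    e = y * h
    e = y * 2
    h = 12 + y
    e = 1 // e
    h = 14 - y
    return e

e = y * 2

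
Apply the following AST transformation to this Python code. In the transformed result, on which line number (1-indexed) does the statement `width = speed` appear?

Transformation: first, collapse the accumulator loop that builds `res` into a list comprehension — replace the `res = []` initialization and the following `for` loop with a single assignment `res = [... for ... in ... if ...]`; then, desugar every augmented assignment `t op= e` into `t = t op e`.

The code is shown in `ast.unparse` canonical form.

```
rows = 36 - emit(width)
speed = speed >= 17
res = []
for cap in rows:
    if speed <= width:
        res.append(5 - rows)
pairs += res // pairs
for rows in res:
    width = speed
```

Transformed code:
rows = 36 - emit(width)
speed = speed >= 17
res = [5 - rows for cap in rows if speed <= width]
pairs = pairs + res // pairs
for rows in res:
    width = speed

6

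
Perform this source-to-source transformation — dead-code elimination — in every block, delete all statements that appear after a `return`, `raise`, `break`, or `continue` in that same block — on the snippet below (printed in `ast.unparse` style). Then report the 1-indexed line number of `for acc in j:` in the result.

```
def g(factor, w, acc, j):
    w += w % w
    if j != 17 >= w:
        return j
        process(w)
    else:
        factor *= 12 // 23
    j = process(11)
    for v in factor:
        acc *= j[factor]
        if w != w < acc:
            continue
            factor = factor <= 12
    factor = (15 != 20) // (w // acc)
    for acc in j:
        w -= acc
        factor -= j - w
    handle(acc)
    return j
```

13

Transformed code:
def g(factor, w, acc, j):
    w += w % w
    if j != 17 >= w:
        return j
    else:
        factor *= 12 // 23
    j = process(11)
    for v in factor:
        acc *= j[factor]
        if w != w < acc:
            continue
    factor = (15 != 20) // (w // acc)
    for acc in j:
        w -= acc
        factor -= j - w
    handle(acc)
    return j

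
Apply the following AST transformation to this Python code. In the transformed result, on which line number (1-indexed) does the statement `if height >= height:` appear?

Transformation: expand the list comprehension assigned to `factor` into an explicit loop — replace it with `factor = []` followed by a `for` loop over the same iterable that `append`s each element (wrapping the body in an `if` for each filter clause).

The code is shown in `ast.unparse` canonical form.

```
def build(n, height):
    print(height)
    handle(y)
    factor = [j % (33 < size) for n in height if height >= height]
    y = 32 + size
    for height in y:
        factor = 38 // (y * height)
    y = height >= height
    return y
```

6

Transformed code:
def build(n, height):
    print(height)
    handle(y)
    factor = []
    for n in height:
        if height >= height:
            factor.append(j % (33 < size))
    y = 32 + size
    for height in y:
        factor = 38 // (y * height)
    y = height >= height
    return y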